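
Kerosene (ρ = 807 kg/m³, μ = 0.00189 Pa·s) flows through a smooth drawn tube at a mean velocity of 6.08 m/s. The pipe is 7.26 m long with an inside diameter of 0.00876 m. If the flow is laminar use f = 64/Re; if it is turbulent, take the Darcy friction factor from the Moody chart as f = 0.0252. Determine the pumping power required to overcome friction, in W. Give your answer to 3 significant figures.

Reynolds number Re = ρVD/μ = 807 · 6.08 · 0.00876 / 0.00189 = 2.274e+04.
Re > 4000 → turbulent; use the Moody-chart value f = 0.0252.
Darcy-Weisbach: ΔP = f(L/D)(ρV²/2) = 0.0252·(7.26/0.00876)·(807·6.08²/2) = 0.0252·828.8·1.492e+04 = 3.115e+05 Pa.
Q = V·A = 6.08·6.027e-05 = 0.0003664 m³/s.
Pumping power P = QΔP = 0.0003664·3.115e+05 = 114.2 W = 114 W.

P ≈ 114 W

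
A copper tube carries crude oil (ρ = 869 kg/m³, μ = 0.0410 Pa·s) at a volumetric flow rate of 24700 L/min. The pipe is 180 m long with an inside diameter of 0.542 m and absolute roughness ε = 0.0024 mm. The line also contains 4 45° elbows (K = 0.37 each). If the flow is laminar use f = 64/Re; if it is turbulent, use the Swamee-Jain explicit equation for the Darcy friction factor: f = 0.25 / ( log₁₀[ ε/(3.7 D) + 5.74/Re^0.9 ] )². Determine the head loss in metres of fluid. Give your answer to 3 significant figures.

h_f ≈ 1.62 m

Q = 24700 L/min = 24700/60000 = 0.4117 m³/s.
Cross-sectional area A = πD²/4 = π(0.542)²/4 = 0.2307 m²; mean velocity V = Q/A = 0.4117/0.2307 = 1.784 m/s.
Reynolds number Re = ρVD/μ = 869 · 1.784 · 0.542 / 0.041 = 2.05e+04.
Re > 4000 → turbulent. Relative roughness ε/D = 2.4e-06/0.542 = 4.43e-06. Swamee-Jain: f = 0.25/(log₁₀[4.43e-06/3.7 + 5.74/2.05e+04^0.9])² = 0.25/(log₁₀[1.2e-06 + 0.000756])² = 0.25/(-3.121)² = 0.02567.
Total minor-loss coefficient ΣK = 4·0.37 = 1.48.
ΔP = [f·L/D + ΣK]·(ρV²/2) = [0.02567·180/0.542 + 1.48]·(869·1.784²/2) = [8.524 + 1.48]·1383 = 1.384e+04 Pa.
Head loss h_f = ΔP/(ρg) = 1.384e+04/(869·9.81) = 1.62 m.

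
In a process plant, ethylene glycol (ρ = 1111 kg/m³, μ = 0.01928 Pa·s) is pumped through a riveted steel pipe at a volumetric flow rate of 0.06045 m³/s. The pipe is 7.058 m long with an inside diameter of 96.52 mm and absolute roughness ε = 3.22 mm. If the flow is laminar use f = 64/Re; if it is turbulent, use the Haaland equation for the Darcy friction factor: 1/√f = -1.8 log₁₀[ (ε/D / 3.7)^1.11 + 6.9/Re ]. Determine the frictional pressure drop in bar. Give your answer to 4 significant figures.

ΔP ≈ 1.679 bar

Cross-sectional area A = πD²/4 = π(0.09652)²/4 = 0.007317 m²; mean velocity V = Q/A = 0.06045/0.007317 = 8.262 m/s.
Reynolds number Re = ρVD/μ = 1111 · 8.262 · 0.09652 / 0.0193 = 4.595e+04.
Re > 4000 → turbulent. Relative roughness ε/D = 0.00322/0.09652 = 0.0334. Haaland: 1/√f = -1.8 log₁₀[(0.0334/3.7)^1.11 + 6.9/4.595e+04] = -1.8 log₁₀[0.00537 + 0.00015] = 4.064, so f = 0.06054.
Darcy-Weisbach: ΔP = f(L/D)(ρV²/2) = 0.06054·(7.058/0.09652)·(1111·8.262²/2) = 0.06054·73.12·3.792e+04 = 1.679e+05 Pa.
ΔP = 1.679e+05 Pa = 1.679 bar.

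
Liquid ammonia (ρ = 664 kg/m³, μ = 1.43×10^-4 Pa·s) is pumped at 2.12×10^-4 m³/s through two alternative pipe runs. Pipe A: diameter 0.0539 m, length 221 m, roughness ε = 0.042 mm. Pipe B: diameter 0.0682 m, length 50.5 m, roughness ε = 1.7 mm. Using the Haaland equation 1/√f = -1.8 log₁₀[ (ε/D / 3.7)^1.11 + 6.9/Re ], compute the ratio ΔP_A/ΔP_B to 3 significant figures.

Pipe A: V = Q/A = 0.000212/0.002282 = 0.09291 m/s; Re = 2.325e+04; ε/D = 0.000779; Haaland → f = 0.02638; ΔP_A = f(L/D)(ρV²/2) = 310 Pa.
Pipe B: V = Q/A = 0.000212/0.003653 = 0.05803 m/s; Re = 1.838e+04; ε/D = 0.0249; Haaland → f = 0.05493; ΔP_B = f(L/D)(ρV²/2) = 45.48 Pa.
ΔP_A/ΔP_B = 310/45.48 = 6.82.

ΔP_A/ΔP_B ≈ 6.82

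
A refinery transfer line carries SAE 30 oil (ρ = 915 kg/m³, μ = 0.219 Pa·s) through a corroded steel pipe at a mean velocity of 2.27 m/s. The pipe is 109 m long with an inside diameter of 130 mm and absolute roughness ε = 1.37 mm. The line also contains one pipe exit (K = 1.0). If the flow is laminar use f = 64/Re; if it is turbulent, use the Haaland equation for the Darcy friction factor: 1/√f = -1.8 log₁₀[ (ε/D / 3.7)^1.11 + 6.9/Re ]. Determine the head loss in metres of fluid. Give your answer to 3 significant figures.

h_f ≈ 11.7 m

Reynolds number Re = ρVD/μ = 915 · 2.27 · 0.13 / 0.219 = 1233.
Re < 2300 → laminar flow, so f = 64/Re = 64/1233 = 0.05191 (the turbulent correlation is not needed).
Total minor-loss coefficient ΣK = 1·1 = 1.
ΔP = [f·L/D + ΣK]·(ρV²/2) = [0.05191·109/0.13 + 1]·(915·2.27²/2) = [43.52 + 1]·2357 = 1.05e+05 Pa.
Head loss h_f = ΔP/(ρg) = 1.05e+05/(915·9.81) = 11.7 m.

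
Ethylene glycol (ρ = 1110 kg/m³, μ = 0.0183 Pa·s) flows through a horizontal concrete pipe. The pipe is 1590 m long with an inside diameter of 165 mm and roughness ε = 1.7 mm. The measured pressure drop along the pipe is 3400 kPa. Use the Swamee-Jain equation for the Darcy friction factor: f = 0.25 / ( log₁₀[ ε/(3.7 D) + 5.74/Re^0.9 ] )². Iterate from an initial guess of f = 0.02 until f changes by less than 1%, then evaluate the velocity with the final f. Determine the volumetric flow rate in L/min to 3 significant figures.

Rearranging Darcy-Weisbach: V = √(2·ΔP·D/(f·L·ρ)). With ε/D = 0.0017/0.165 = 0.0103, iterate starting from f = 0.02:
  f = 0.02 → V = √(2·3.4e+06·0.165/(0.02·1590·1110)) = 5.638 m/s; Re = ρVD/μ = 5.643e+04; f → 0.03967
  f = 0.03967 → V = 4.003 m/s; Re = 4.006e+04; f → 0.04016
  f = 0.04016 → V = 3.979 m/s; Re = 3.982e+04; f → 0.04017
Converged (Δf/f < 1%). With the final f = 0.04017: V = √(2·3.4e+06·0.165/(0.04017·1590·1110)) = 3.978 m/s.
Q = V·A = 3.978·(π/4·0.165²) = 0.08507 m³/s = 5100 L/min.

Q ≈ 5100 L/min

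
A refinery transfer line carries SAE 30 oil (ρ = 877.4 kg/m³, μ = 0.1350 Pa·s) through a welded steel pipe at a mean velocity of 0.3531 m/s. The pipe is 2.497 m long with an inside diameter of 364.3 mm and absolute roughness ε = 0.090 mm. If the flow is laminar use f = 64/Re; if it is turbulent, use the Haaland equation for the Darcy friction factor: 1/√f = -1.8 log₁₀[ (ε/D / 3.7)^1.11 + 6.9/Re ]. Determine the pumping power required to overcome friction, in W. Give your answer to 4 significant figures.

P ≈ 1.056 W

Reynolds number Re = ρVD/μ = 877.4 · 0.3531 · 0.3643 / 0.135 = 836.
Re < 2300 → laminar flow, so f = 64/Re = 64/836 = 0.07655 (the turbulent correlation is not needed).
Darcy-Weisbach: ΔP = f(L/D)(ρV²/2) = 0.07655·(2.497/0.3643)·(877.4·0.3531²/2) = 0.07655·6.854·54.7 = 28.7 Pa.
Q = V·A = 0.3531·0.1042 = 0.0368 m³/s.
Pumping power P = QΔP = 0.0368·28.7 = 1.0563 W = 1.056 W.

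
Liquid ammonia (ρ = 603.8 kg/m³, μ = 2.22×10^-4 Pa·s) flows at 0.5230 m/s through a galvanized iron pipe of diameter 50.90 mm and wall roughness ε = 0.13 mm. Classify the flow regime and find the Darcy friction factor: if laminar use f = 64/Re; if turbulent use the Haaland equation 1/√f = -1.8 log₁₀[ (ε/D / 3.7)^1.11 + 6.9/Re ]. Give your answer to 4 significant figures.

Re = ρVD/μ = 603.8·0.523·0.0509/0.000222 = 7.24e+04.
Re > 4000 → turbulent. ε/D = 0.00013/0.0509 = 0.00255; Haaland: 1/√f = -1.8 log₁₀[0.00031 + 9.53e-05] = 6.106, so f = 0.02682.

f ≈ 0.02682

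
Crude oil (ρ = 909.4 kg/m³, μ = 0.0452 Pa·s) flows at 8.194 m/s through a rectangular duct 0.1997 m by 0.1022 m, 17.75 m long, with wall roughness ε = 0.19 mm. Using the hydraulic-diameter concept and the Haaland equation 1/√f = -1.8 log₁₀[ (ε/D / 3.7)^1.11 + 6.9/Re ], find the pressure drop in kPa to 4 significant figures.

Hydraulic diameter D_h = 4A/P = 4·(0.1997·0.1022)/(2·(0.1997+0.1022)) = 0.08164/0.6038 = 0.1352 m.
Re = ρVD_h/μ = 909.4·8.194·0.1352/0.0452 = 2.229e+04.
ε/D_h = 0.00019/0.1352 = 0.00141; Haaland gives 1/√f = -1.8 log₁₀[0.00016+0.00031] = 5.991, so f = 0.02786.
ΔP = f(L/D_h)(ρV²/2) = 0.02786·17.75/0.1352·3.053e+04 = 1.116e+05 Pa.
ΔP = 111.6 kPa.

ΔP ≈ 111.6 kPa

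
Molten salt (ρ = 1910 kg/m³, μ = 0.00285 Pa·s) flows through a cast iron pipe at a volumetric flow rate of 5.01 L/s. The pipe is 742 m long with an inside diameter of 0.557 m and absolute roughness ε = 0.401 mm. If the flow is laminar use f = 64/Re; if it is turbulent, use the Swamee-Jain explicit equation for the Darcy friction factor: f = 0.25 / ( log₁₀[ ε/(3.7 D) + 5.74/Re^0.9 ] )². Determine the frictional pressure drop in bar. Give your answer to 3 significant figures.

Q = 5.01 L/s = 5.01/1000 = 0.00501 m³/s.
Cross-sectional area A = πD²/4 = π(0.557)²/4 = 0.2437 m²; mean velocity V = Q/A = 0.00501/0.2437 = 0.02056 m/s.
Reynolds number Re = ρVD/μ = 1910 · 0.02056 · 0.557 / 0.00285 = 7675.
Re > 4000 → turbulent. Relative roughness ε/D = 0.000401/0.557 = 0.00072. Swamee-Jain: f = 0.25/(log₁₀[0.00072/3.7 + 5.74/7675^0.9])² = 0.25/(log₁₀[0.000195 + 0.00183])² = 0.25/(-2.694)² = 0.03445.
Darcy-Weisbach: ΔP = f(L/D)(ρV²/2) = 0.03445·(742/0.557)·(1910·0.02056²/2) = 0.03445·1332·0.4037 = 18.53 Pa.
ΔP = 18.53 Pa = 1.85×10^-4 bar.

ΔP ≈ 1.85×10^-4 bar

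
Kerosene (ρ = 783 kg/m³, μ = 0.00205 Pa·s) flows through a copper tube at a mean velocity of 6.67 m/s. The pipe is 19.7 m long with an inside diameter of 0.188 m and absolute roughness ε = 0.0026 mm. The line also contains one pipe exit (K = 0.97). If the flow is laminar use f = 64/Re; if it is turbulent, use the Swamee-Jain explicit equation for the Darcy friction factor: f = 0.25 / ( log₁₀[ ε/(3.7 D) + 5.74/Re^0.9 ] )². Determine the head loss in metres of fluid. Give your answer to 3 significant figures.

Reynolds number Re = ρVD/μ = 783 · 6.67 · 0.188 / 0.00205 = 4.79e+05.
Re > 4000 → turbulent. Relative roughness ε/D = 2.6e-06/0.188 = 1.38e-05. Swamee-Jain: f = 0.25/(log₁₀[1.38e-05/3.7 + 5.74/4.79e+05^0.9])² = 0.25/(log₁₀[3.74e-06 + 4.43e-05])² = 0.25/(-4.318)² = 0.01341.
Total minor-loss coefficient ΣK = 1·0.97 = 0.97.
ΔP = [f·L/D + ΣK]·(ρV²/2) = [0.01341·19.7/0.188 + 0.97]·(783·6.67²/2) = [1.405 + 0.97]·1.742e+04 = 4.136e+04 Pa.
Head loss h_f = ΔP/(ρg) = 4.136e+04/(783·9.81) = 5.39 m.

h_f ≈ 5.39 m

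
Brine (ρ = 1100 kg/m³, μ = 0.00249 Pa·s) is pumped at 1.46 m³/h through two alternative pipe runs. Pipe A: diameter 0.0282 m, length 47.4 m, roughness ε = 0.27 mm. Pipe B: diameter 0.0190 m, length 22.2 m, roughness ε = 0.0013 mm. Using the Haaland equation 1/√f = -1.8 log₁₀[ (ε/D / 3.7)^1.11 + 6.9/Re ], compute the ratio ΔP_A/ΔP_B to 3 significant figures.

Pipe A: V = Q/A = 0.0004056/0.0006246 = 0.6493 m/s; Re = 8089; ε/D = 0.00957; Haaland → f = 0.04368; ΔP_A = f(L/D)(ρV²/2) = 1.703e+04 Pa.
Pipe B: V = Q/A = 0.0004056/0.0002835 = 1.43 m/s; Re = 1.201e+04; ε/D = 6.84e-05; Haaland → f = 0.02947; ΔP_B = f(L/D)(ρV²/2) = 3.874e+04 Pa.
ΔP_A/ΔP_B = 1.703e+04/3.874e+04 = 0.439.

ΔP_A/ΔP_B ≈ 0.439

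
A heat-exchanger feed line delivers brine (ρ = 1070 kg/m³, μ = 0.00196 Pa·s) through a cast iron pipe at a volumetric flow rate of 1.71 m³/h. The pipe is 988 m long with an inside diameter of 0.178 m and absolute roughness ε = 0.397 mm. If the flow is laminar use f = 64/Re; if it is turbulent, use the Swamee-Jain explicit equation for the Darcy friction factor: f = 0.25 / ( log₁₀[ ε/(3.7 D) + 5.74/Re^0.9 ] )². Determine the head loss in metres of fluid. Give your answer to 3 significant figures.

Q = 1.71 m³/h = 1.71/3600 = 0.000475 m³/s.
Cross-sectional area A = πD²/4 = π(0.178)²/4 = 0.02488 m²; mean velocity V = Q/A = 0.000475/0.02488 = 0.01909 m/s.
Reynolds number Re = ρVD/μ = 1070 · 0.01909 · 0.178 / 0.00196 = 1855.
Re < 2300 → laminar flow, so f = 64/Re = 64/1855 = 0.0345 (the turbulent correlation is not needed).
Darcy-Weisbach: ΔP = f(L/D)(ρV²/2) = 0.0345·(988/0.178)·(1070·0.01909²/2) = 0.0345·5551·0.1949 = 37.33 Pa.
Head loss h_f = ΔP/(ρg) = 37.33/(1070·9.81) = 0.00356 m.

h_f ≈ 0.00356 m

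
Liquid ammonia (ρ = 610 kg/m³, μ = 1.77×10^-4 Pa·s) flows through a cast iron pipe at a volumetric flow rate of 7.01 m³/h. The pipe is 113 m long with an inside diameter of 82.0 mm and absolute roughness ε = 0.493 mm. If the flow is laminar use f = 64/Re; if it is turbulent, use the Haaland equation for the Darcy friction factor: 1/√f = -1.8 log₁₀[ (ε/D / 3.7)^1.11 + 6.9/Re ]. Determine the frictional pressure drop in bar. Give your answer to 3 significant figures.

Q = 7.01 m³/h = 7.01/3600 = 0.001947 m³/s.
Cross-sectional area A = πD²/4 = π(0.082)²/4 = 0.005281 m²; mean velocity V = Q/A = 0.001947/0.005281 = 0.3687 m/s.
Reynolds number Re = ρVD/μ = 610 · 0.3687 · 0.082 / 0.000177 = 1.042e+05.
Re > 4000 → turbulent. Relative roughness ε/D = 0.000493/0.082 = 0.00601. Haaland: 1/√f = -1.8 log₁₀[(0.00601/3.7)^1.11 + 6.9/1.042e+05] = -1.8 log₁₀[0.000802 + 6.62e-05] = 5.511, so f = 0.03293.
Darcy-Weisbach: ΔP = f(L/D)(ρV²/2) = 0.03293·(113/0.082)·(610·0.3687²/2) = 0.03293·1378·41.47 = 1882 Pa.
ΔP = 1882 Pa = 0.0188 bar.

ΔP ≈ 0.0188 bar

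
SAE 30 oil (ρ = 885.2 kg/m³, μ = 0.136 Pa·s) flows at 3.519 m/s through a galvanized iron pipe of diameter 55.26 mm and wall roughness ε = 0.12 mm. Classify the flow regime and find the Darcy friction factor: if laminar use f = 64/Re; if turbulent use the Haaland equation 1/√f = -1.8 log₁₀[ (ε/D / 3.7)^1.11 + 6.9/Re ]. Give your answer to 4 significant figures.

Re = ρVD/μ = 885.2·3.519·0.05526/0.136 = 1266.
Re < 2300 → laminar, so f = 64/Re = 0.05056 (roughness is irrelevant in laminar flow).

f ≈ 0.05056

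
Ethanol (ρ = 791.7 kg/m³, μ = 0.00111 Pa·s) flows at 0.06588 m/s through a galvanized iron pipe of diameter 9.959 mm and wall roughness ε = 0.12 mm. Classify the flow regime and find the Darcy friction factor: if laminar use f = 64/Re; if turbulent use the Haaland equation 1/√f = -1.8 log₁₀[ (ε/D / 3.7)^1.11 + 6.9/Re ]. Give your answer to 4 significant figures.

f ≈ 0.1368

Re = ρVD/μ = 791.7·0.06588·0.009959/0.00111 = 468.
Re < 2300 → laminar, so f = 64/Re = 0.1368 (roughness is irrelevant in laminar flow).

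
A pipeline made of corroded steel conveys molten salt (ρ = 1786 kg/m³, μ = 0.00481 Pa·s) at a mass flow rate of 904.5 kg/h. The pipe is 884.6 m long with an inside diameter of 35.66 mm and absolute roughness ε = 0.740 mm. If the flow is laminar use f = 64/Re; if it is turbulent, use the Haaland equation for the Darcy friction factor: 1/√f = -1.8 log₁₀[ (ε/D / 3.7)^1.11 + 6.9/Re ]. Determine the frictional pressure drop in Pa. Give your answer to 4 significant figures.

ṁ = 904.5 kg/h = 904.5/3600 = 0.2512 kg/s.
A = πD²/4 = π(0.03566)²/4 = 0.0009987 m²; mean velocity V = ṁ/(ρA) = 0.2512/(1786 · 0.0009987) = 0.1409 m/s.
Reynolds number Re = ρVD/μ = 1786 · 0.1409 · 0.03566 / 0.00481 = 1865.
Re < 2300 → laminar flow, so f = 64/Re = 64/1865 = 0.03432 (the turbulent correlation is not needed).
Darcy-Weisbach: ΔP = f(L/D)(ρV²/2) = 0.03432·(884.6/0.03566)·(1786·0.1409²/2) = 0.03432·2.481e+04·17.72 = 1.508e+04 Pa.

ΔP ≈ 15080 Pa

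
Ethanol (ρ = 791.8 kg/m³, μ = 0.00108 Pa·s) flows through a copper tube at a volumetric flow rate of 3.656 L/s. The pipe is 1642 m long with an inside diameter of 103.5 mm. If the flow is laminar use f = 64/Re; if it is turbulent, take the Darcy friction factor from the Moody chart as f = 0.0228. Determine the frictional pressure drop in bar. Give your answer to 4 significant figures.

ΔP ≈ 0.2704 bar

Q = 3.656 L/s = 3.656/1000 = 0.003656 m³/s.
Cross-sectional area A = πD²/4 = π(0.1035)²/4 = 0.008413 m²; mean velocity V = Q/A = 0.003656/0.008413 = 0.4345 m/s.
Reynolds number Re = ρVD/μ = 791.8 · 0.4345 · 0.1035 / 0.00108 = 3.297e+04.
Re > 4000 → turbulent; use the Moody-chart value f = 0.0228.
Darcy-Weisbach: ΔP = f(L/D)(ρV²/2) = 0.0228·(1642/0.1035)·(791.8·0.4345²/2) = 0.0228·1.586e+04·74.76 = 2.704e+04 Pa.
ΔP = 2.704e+04 Pa = 0.2704 bar.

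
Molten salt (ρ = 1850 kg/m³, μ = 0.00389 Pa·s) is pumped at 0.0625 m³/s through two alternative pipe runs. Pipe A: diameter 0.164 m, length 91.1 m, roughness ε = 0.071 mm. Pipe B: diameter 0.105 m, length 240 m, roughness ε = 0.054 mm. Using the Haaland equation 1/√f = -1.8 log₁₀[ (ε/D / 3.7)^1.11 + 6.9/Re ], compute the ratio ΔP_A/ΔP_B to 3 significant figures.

ΔP_A/ΔP_B ≈ 0.0410

Pipe A: V = Q/A = 0.0625/0.02112 = 2.959 m/s; Re = 2.308e+05; ε/D = 0.000433; Haaland → f = 0.01804; ΔP_A = f(L/D)(ρV²/2) = 8.116e+04 Pa.
Pipe B: V = Q/A = 0.0625/0.008659 = 7.218 m/s; Re = 3.604e+05; ε/D = 0.000514; Haaland → f = 0.01796; ΔP_B = f(L/D)(ρV²/2) = 1.978e+06 Pa.
ΔP_A/ΔP_B = 8.116e+04/1.978e+06 = 0.0410.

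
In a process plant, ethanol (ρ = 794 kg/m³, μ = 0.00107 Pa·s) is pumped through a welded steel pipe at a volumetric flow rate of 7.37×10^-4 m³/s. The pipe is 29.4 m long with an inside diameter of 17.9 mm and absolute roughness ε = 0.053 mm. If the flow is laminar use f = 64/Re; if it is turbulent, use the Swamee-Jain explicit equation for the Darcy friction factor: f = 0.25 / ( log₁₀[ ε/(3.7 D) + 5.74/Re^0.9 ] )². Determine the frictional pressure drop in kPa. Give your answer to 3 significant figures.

Cross-sectional area A = πD²/4 = π(0.0179)²/4 = 0.0002516 m²; mean velocity V = Q/A = 0.000737/0.0002516 = 2.929 m/s.
Reynolds number Re = ρVD/μ = 794 · 2.929 · 0.0179 / 0.00107 = 3.89e+04.
Re > 4000 → turbulent. Relative roughness ε/D = 5.3e-05/0.0179 = 0.00296. Swamee-Jain: f = 0.25/(log₁₀[0.00296/3.7 + 5.74/3.89e+04^0.9])² = 0.25/(log₁₀[0.0008 + 0.000425])² = 0.25/(-2.912)² = 0.02948.
Darcy-Weisbach: ΔP = f(L/D)(ρV²/2) = 0.02948·(29.4/0.0179)·(794·2.929²/2) = 0.02948·1642·3405 = 1.649e+05 Pa.
ΔP = 1.649e+05 Pa = 165 kPa.

ΔP ≈ 165 kPa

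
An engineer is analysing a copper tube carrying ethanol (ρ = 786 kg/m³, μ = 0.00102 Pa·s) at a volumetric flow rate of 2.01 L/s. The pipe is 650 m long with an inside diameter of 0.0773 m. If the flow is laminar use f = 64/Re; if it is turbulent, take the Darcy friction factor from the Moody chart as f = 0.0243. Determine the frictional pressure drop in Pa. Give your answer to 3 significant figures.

ΔP ≈ 14700 Pa

Q = 2.01 L/s = 2.01/1000 = 0.00201 m³/s.
Cross-sectional area A = πD²/4 = π(0.0773)²/4 = 0.004693 m²; mean velocity V = Q/A = 0.00201/0.004693 = 0.4283 m/s.
Reynolds number Re = ρVD/μ = 786 · 0.4283 · 0.0773 / 0.00102 = 2.551e+04.
Re > 4000 → turbulent; use the Moody-chart value f = 0.0243.
Darcy-Weisbach: ΔP = f(L/D)(ρV²/2) = 0.0243·(650/0.0773)·(786·0.4283²/2) = 0.0243·8409·72.09 = 1.473e+04 Pa.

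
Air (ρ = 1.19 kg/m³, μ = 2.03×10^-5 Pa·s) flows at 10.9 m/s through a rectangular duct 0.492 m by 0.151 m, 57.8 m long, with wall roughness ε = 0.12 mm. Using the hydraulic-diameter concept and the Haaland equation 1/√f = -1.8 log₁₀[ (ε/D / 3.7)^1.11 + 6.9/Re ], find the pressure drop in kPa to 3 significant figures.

ΔP ≈ 0.341 kPa

Hydraulic diameter D_h = 4A/P = 4·(0.492·0.151)/(2·(0.492+0.151)) = 0.2972/1.286 = 0.2311 m.
Re = ρVD_h/μ = 1.19·10.9·0.2311/2.03e-05 = 1.477e+05.
ε/D_h = 0.00012/0.2311 = 0.000519; Haaland gives 1/√f = -1.8 log₁₀[5.29e-05+4.67e-05] = 7.203, so f = 0.01927.
ΔP = f(L/D_h)(ρV²/2) = 0.01927·57.8/0.2311·70.69 = 340.8 Pa.
ΔP = 0.341 kPa.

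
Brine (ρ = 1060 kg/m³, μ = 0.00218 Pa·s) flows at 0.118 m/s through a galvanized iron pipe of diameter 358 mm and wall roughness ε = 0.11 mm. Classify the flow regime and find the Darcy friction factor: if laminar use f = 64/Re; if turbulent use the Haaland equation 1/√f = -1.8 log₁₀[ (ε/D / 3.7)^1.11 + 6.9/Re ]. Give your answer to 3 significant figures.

f ≈ 0.0261

Re = ρVD/μ = 1060·0.118·0.358/0.00218 = 2.054e+04.
Re > 4000 → turbulent. ε/D = 0.00011/0.358 = 0.000307; Haaland: 1/√f = -1.8 log₁₀[2.95e-05 + 0.000336] = 6.187, so f = 0.02612.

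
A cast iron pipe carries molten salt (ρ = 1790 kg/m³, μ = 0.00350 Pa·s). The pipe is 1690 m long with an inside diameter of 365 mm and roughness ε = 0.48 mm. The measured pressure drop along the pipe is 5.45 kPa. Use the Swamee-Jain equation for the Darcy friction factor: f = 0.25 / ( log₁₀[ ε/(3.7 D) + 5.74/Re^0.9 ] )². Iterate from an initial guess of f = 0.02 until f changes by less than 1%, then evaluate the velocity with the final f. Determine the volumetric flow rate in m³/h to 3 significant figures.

Rearranging Darcy-Weisbach: V = √(2·ΔP·D/(f·L·ρ)). With ε/D = 0.00048/0.365 = 0.00132, iterate starting from f = 0.02:
  f = 0.02 → V = √(2·5450·0.365/(0.02·1690·1790)) = 0.2564 m/s; Re = ρVD/μ = 4.787e+04; f → 0.02519
  f = 0.02519 → V = 0.2285 m/s; Re = 4.265e+04; f → 0.02557
  f = 0.02557 → V = 0.2268 m/s; Re = 4.234e+04; f → 0.02559
Converged (Δf/f < 1%). With the final f = 0.02559: V = √(2·5450·0.365/(0.02559·1690·1790)) = 0.2267 m/s.
Q = V·A = 0.2267·(π/4·0.365²) = 0.02372 m³/s = 85.4 m³/h.

Q ≈ 85.4 m³/h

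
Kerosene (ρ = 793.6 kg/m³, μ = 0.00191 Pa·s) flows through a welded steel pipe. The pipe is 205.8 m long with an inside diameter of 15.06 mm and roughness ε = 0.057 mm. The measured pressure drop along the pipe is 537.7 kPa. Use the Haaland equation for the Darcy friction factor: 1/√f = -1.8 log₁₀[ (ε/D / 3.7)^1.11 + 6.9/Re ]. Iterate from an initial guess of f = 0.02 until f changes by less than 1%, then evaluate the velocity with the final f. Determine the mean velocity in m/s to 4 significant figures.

V ≈ 1.668 m/s

Rearranging Darcy-Weisbach: V = √(2·ΔP·D/(f·L·ρ)). With ε/D = 5.7e-05/0.01506 = 0.00378, iterate starting from f = 0.02:
  f = 0.02 → V = √(2·5.377e+05·0.01506/(0.02·205.8·793.6)) = 2.227 m/s; Re = ρVD/μ = 1.393e+04; f → 0.03404
  f = 0.03404 → V = 1.707 m/s; Re = 1.068e+04; f → 0.0355
  f = 0.0355 → V = 1.671 m/s; Re = 1.046e+04; f → 0.03563
Converged (Δf/f < 1%). With the final f = 0.03563: V = √(2·5.377e+05·0.01506/(0.03563·205.8·793.6)) = 1.668 m/s.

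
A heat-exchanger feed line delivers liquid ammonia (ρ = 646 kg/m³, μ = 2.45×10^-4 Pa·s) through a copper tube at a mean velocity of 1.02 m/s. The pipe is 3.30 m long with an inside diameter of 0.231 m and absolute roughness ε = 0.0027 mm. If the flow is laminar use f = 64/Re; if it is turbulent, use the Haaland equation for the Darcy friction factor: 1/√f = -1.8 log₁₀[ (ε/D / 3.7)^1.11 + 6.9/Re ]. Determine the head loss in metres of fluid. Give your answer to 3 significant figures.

Reynolds number Re = ρVD/μ = 646 · 1.02 · 0.231 / 0.000245 = 6.213e+05.
Re > 4000 → turbulent. Relative roughness ε/D = 2.7e-06/0.231 = 1.17e-05. Haaland: 1/√f = -1.8 log₁₀[(1.17e-05/3.7)^1.11 + 6.9/6.213e+05] = -1.8 log₁₀[7.84e-07 + 1.11e-05] = 8.865, so f = 0.01273.
Darcy-Weisbach: ΔP = f(L/D)(ρV²/2) = 0.01273·(3.3/0.231)·(646·1.02²/2) = 0.01273·14.29·336 = 61.09 Pa.
Head loss h_f = ΔP/(ρg) = 61.09/(646·9.81) = 0.00964 m.

h_f ≈ 0.00964 m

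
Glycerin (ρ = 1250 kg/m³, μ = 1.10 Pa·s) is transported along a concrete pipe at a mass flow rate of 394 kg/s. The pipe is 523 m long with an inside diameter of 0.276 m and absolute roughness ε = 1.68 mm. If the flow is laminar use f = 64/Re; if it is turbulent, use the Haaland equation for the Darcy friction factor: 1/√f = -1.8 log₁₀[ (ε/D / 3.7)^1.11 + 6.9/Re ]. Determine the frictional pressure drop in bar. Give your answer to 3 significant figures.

A = πD²/4 = π(0.276)²/4 = 0.05983 m²; mean velocity V = ṁ/(ρA) = 394/(1250 · 0.05983) = 5.268 m/s.
Reynolds number Re = ρVD/μ = 1250 · 5.268 · 0.276 / 1.1 = 1652.
Re < 2300 → laminar flow, so f = 64/Re = 64/1652 = 0.03873 (the turbulent correlation is not needed).
Darcy-Weisbach: ΔP = f(L/D)(ρV²/2) = 0.03873·(523/0.276)·(1250·5.268²/2) = 0.03873·1895·1.735e+04 = 1.273e+06 Pa.
ΔP = 1.273e+06 Pa = 12.7 bar.

ΔP ≈ 12.7 bar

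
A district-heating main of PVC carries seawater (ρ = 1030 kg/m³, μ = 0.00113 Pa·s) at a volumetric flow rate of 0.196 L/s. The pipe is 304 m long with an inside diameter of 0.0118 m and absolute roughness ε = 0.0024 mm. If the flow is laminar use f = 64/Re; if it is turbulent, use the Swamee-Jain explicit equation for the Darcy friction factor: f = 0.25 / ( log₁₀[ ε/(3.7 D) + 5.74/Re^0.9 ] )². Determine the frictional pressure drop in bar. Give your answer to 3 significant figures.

ΔP ≈ 11.3 bar

Q = 0.196 L/s = 0.196/1000 = 0.000196 m³/s.
Cross-sectional area A = πD²/4 = π(0.0118)²/4 = 0.0001094 m²; mean velocity V = Q/A = 0.000196/0.0001094 = 1.792 m/s.
Reynolds number Re = ρVD/μ = 1030 · 1.792 · 0.0118 / 0.00113 = 1.928e+04.
Re > 4000 → turbulent. Relative roughness ε/D = 2.4e-06/0.0118 = 0.000203. Swamee-Jain: f = 0.25/(log₁₀[0.000203/3.7 + 5.74/1.928e+04^0.9])² = 0.25/(log₁₀[5.5e-05 + 0.000799])² = 0.25/(-3.069)² = 0.02655.
Darcy-Weisbach: ΔP = f(L/D)(ρV²/2) = 0.02655·(304/0.0118)·(1030·1.792²/2) = 0.02655·2.576e+04·1654 = 1.131e+06 Pa.
ΔP = 1.131e+06 Pa = 11.3 bar.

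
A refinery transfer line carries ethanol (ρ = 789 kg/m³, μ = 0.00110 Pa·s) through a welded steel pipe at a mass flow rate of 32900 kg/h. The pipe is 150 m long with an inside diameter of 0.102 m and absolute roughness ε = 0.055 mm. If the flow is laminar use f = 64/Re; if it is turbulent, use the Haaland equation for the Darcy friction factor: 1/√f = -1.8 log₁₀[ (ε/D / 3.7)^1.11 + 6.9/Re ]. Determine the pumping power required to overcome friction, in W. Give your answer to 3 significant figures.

P ≈ 272 W

ṁ = 32900 kg/h = 32900/3600 = 9.139 kg/s.
A = πD²/4 = π(0.102)²/4 = 0.008171 m²; mean velocity V = ṁ/(ρA) = 9.139/(789 · 0.008171) = 1.418 m/s.
Reynolds number Re = ρVD/μ = 789 · 1.418 · 0.102 / 0.0011 = 1.037e+05.
Re > 4000 → turbulent. Relative roughness ε/D = 5.5e-05/0.102 = 0.000539. Haaland: 1/√f = -1.8 log₁₀[(0.000539/3.7)^1.11 + 6.9/1.037e+05] = -1.8 log₁₀[5.52e-05 + 6.65e-05] = 7.047, so f = 0.02014.
Darcy-Weisbach: ΔP = f(L/D)(ρV²/2) = 0.02014·(150/0.102)·(789·1.418²/2) = 0.02014·1471·792.7 = 2.348e+04 Pa.
Q = ṁ/ρ = 9.139/789 = 0.01158 m³/s.
Pumping power P = QΔP = 0.01158·2.348e+04 = 271.9 W = 272 W.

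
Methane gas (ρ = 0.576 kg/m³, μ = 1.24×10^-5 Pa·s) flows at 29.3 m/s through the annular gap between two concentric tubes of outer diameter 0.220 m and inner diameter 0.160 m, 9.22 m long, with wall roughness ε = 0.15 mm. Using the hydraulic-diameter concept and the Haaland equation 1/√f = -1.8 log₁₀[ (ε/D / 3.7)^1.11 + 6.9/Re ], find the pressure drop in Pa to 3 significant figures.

ΔP ≈ 1010 Pa

Hydraulic diameter D_h = 4A/P = D_o - D_i = 0.22 - 0.16 = 0.06 m.
Re = ρVD_h/μ = 0.576·29.3·0.06/1.24e-05 = 8.166e+04.
ε/D_h = 0.00015/0.06 = 0.0025; Haaland gives 1/√f = -1.8 log₁₀[0.000303+8.45e-05] = 6.142, so f = 0.02651.
ΔP = f(L/D_h)(ρV²/2) = 0.02651·9.22/0.06·247.2 = 1007 Pa.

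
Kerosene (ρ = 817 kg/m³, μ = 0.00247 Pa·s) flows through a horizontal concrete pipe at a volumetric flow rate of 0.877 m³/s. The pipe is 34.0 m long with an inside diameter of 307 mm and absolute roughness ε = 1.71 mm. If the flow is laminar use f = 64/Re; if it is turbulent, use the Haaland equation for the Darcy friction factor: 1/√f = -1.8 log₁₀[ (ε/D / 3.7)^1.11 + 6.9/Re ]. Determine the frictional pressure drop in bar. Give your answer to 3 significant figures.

Cross-sectional area A = πD²/4 = π(0.307)²/4 = 0.07402 m²; mean velocity V = Q/A = 0.877/0.07402 = 11.85 m/s.
Reynolds number Re = ρVD/μ = 817 · 11.85 · 0.307 / 0.00247 = 1.203e+06.
Re > 4000 → turbulent. Relative roughness ε/D = 0.00171/0.307 = 0.00557. Haaland: 1/√f = -1.8 log₁₀[(0.00557/3.7)^1.11 + 6.9/1.203e+06] = -1.8 log₁₀[0.000737 + 5.74e-06] = 5.633, so f = 0.03152.
Darcy-Weisbach: ΔP = f(L/D)(ρV²/2) = 0.03152·(34/0.307)·(817·11.85²/2) = 0.03152·110.7·5.734e+04 = 2.001e+05 Pa.
ΔP = 2.001e+05 Pa = 2.00 bar.

ΔP ≈ 2.00 bar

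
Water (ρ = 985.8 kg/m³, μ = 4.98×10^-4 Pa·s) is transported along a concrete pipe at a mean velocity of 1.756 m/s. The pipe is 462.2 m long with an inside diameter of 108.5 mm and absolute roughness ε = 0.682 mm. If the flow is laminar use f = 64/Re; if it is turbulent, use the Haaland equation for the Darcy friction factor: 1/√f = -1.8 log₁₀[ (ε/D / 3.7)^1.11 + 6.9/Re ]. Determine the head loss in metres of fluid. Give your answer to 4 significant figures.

h_f ≈ 21.99 m

Reynolds number Re = ρVD/μ = 985.8 · 1.756 · 0.1085 / 0.000498 = 3.771e+05.
Re > 4000 → turbulent. Relative roughness ε/D = 0.000682/0.1085 = 0.00629. Haaland: 1/√f = -1.8 log₁₀[(0.00629/3.7)^1.11 + 6.9/3.771e+05] = -1.8 log₁₀[0.000842 + 1.83e-05] = 5.517, so f = 0.03285.
Darcy-Weisbach: ΔP = f(L/D)(ρV²/2) = 0.03285·(462.2/0.1085)·(985.8·1.756²/2) = 0.03285·4260·1520 = 2.127e+05 Pa.
Head loss h_f = ΔP/(ρg) = 2.127e+05/(985.8·9.81) = 21.99 m.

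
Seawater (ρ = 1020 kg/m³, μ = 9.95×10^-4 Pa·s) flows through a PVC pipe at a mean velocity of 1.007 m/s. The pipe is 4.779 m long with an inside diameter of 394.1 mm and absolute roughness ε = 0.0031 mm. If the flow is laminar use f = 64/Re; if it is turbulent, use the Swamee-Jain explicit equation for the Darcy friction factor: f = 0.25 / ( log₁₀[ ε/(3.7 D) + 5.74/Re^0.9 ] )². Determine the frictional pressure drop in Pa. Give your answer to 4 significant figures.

ΔP ≈ 85.91 Pa

Reynolds number Re = ρVD/μ = 1020 · 1.007 · 0.3941 / 0.000995 = 4.068e+05.
Re > 4000 → turbulent. Relative roughness ε/D = 3.1e-06/0.3941 = 7.87e-06. Swamee-Jain: f = 0.25/(log₁₀[7.87e-06/3.7 + 5.74/4.068e+05^0.9])² = 0.25/(log₁₀[2.13e-06 + 5.13e-05])² = 0.25/(-4.272)² = 0.0137.
Darcy-Weisbach: ΔP = f(L/D)(ρV²/2) = 0.0137·(4.779/0.3941)·(1020·1.007²/2) = 0.0137·12.13·517.2 = 85.91 Pa.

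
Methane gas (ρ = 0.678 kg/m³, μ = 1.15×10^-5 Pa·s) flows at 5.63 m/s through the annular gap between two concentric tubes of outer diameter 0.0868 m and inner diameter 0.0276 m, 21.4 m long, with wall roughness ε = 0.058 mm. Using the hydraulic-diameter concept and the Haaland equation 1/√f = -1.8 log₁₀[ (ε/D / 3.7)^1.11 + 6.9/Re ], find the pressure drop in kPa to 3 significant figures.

Hydraulic diameter D_h = 4A/P = D_o - D_i = 0.0868 - 0.0276 = 0.0592 m.
Re = ρVD_h/μ = 0.678·5.63·0.0592/1.15e-05 = 1.965e+04.
ε/D_h = 5.8e-05/0.0592 = 0.00098; Haaland gives 1/√f = -1.8 log₁₀[0.000107+0.000351] = 6.01, so f = 0.02768.
ΔP = f(L/D_h)(ρV²/2) = 0.02768·21.4/0.0592·10.75 = 107.5 Pa.
ΔP = 0.108 kPa.

ΔP ≈ 0.108 kPa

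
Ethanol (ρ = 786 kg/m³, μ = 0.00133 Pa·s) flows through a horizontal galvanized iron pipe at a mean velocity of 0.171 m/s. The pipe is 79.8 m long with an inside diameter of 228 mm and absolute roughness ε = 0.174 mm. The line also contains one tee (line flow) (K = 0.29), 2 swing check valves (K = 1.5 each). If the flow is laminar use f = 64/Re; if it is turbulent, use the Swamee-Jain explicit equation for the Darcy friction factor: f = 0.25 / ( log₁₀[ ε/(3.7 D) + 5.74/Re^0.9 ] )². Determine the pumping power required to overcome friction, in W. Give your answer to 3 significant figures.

P ≈ 1.02 W

Reynolds number Re = ρVD/μ = 786 · 0.171 · 0.228 / 0.00133 = 2.304e+04.
Re > 4000 → turbulent. Relative roughness ε/D = 0.000174/0.228 = 0.000763. Swamee-Jain: f = 0.25/(log₁₀[0.000763/3.7 + 5.74/2.304e+04^0.9])² = 0.25/(log₁₀[0.000206 + 0.00068])² = 0.25/(-3.052)² = 0.02683.
Total minor-loss coefficient ΣK = 1·0.29 + 2·1.5 = 3.29.
ΔP = [f·L/D + ΣK]·(ρV²/2) = [0.02683·79.8/0.228 + 3.29]·(786·0.171²/2) = [9.392 + 3.29]·11.49 = 145.7 Pa.
Q = V·A = 0.171·0.04083 = 0.006982 m³/s.
Pumping power P = QΔP = 0.006982·145.7 = 1.017 W = 1.02 W.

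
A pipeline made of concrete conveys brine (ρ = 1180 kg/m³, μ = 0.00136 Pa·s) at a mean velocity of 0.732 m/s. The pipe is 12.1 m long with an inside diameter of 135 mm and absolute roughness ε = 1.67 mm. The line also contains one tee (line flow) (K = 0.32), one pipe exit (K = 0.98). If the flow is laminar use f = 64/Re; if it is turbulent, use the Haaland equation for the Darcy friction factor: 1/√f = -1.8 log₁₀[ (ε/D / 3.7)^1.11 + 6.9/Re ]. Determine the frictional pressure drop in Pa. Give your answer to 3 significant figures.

ΔP ≈ 1590 Pa

Reynolds number Re = ρVD/μ = 1180 · 0.732 · 0.135 / 0.00136 = 8.574e+04.
Re > 4000 → turbulent. Relative roughness ε/D = 0.00167/0.135 = 0.0124. Haaland: 1/√f = -1.8 log₁₀[(0.0124/3.7)^1.11 + 6.9/8.574e+04] = -1.8 log₁₀[0.00179 + 8.05e-05] = 4.912, so f = 0.04144.
Total minor-loss coefficient ΣK = 1·0.32 + 1·0.98 = 1.3.
ΔP = [f·L/D + ΣK]·(ρV²/2) = [0.04144·12.1/0.135 + 1.3]·(1180·0.732²/2) = [3.714 + 1.3]·316.1 = 1585 Pa.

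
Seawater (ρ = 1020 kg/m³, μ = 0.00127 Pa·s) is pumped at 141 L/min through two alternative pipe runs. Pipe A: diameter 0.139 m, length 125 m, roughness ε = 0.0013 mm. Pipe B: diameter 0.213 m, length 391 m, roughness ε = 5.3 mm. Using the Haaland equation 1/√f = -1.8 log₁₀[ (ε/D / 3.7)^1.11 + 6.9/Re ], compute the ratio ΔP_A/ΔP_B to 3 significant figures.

Pipe A: V = Q/A = 0.00235/0.01517 = 0.1549 m/s; Re = 1.729e+04; ε/D = 9.35e-06; Haaland → f = 0.02673; ΔP_A = f(L/D)(ρV²/2) = 294 Pa.
Pipe B: V = Q/A = 0.00235/0.03563 = 0.06595 m/s; Re = 1.128e+04; ε/D = 0.0249; Haaland → f = 0.056; ΔP_B = f(L/D)(ρV²/2) = 228 Pa.
ΔP_A/ΔP_B = 294/228 = 1.29.

ΔP_A/ΔP_B ≈ 1.29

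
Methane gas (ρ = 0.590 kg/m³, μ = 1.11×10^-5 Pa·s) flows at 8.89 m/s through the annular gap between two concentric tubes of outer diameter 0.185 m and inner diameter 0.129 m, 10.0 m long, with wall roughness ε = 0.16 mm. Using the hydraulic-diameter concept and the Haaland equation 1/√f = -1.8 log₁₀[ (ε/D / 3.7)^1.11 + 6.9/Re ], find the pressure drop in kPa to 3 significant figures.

Hydraulic diameter D_h = 4A/P = D_o - D_i = 0.185 - 0.129 = 0.056 m.
Re = ρVD_h/μ = 0.59·8.89·0.056/1.11e-05 = 2.646e+04.
ε/D_h = 0.00016/0.056 = 0.00286; Haaland gives 1/√f = -1.8 log₁₀[0.000351+0.000261] = 5.784, so f = 0.02989.
ΔP = f(L/D_h)(ρV²/2) = 0.02989·10/0.056·23.31 = 124.4 Pa.
ΔP = 0.124 kPa.

ΔP ≈ 0.124 kPa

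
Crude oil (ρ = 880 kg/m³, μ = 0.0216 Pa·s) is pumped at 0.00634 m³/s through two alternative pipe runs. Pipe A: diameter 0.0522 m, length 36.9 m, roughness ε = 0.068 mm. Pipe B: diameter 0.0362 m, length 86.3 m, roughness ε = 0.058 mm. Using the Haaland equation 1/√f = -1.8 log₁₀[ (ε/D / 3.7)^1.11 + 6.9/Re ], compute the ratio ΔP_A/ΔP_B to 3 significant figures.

ΔP_A/ΔP_B ≈ 0.0743

Pipe A: V = Q/A = 0.00634/0.00214 = 2.963 m/s; Re = 6300; ε/D = 0.0013; Haaland → f = 0.03655; ΔP_A = f(L/D)(ρV²/2) = 9.978e+04 Pa.
Pipe B: V = Q/A = 0.00634/0.001029 = 6.16 m/s; Re = 9085; ε/D = 0.0016; Haaland → f = 0.03373; ΔP_B = f(L/D)(ρV²/2) = 1.343e+06 Pa.
ΔP_A/ΔP_B = 9.978e+04/1.343e+06 = 0.0743.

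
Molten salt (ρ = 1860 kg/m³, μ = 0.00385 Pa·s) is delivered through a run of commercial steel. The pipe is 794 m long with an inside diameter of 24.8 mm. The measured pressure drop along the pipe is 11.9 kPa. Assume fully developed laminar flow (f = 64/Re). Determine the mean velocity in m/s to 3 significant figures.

For laminar flow, f = 64/Re with Re = ρVD/μ, so Darcy-Weisbach reduces to ΔP = 32μLV/D². Solving for V: V = ΔP·D²/(32μL) = 1.19e+04·(0.0248)²/(32·0.00385·794) = 0.07482 m/s.
Check: Re = ρVD/μ = 1860·0.07482·0.0248/0.00385 = 896.4 < 2300, so the laminar assumption holds.

V ≈ 0.0748 m/s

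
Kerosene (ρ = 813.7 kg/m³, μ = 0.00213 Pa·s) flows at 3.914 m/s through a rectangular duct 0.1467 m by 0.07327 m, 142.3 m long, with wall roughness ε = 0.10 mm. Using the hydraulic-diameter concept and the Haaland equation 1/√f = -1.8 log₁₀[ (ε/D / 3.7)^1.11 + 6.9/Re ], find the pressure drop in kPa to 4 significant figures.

Hydraulic diameter D_h = 4A/P = 4·(0.1467·0.07327)/(2·(0.1467+0.07327)) = 0.04299/0.4399 = 0.09773 m.
Re = ρVD_h/μ = 813.7·3.914·0.09773/0.00213 = 1.461e+05.
ε/D_h = 0.0001/0.09773 = 0.00102; Haaland gives 1/√f = -1.8 log₁₀[0.000112+4.72e-05] = 6.835, so f = 0.02141.
ΔP = f(L/D_h)(ρV²/2) = 0.02141·142.3/0.09773·6233 = 1.943e+05 Pa.
ΔP = 194.3 kPa.

ΔP ≈ 194.3 kPa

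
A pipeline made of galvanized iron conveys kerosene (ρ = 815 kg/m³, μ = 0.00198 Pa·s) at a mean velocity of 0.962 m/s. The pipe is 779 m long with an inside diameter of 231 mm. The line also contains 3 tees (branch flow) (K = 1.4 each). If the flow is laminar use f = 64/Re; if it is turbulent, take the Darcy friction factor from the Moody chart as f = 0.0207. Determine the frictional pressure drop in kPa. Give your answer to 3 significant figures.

Reynolds number Re = ρVD/μ = 815 · 0.962 · 0.231 / 0.00198 = 9.147e+04.
Re > 4000 → turbulent; use the Moody-chart value f = 0.0207.
Total minor-loss coefficient ΣK = 3·1.4 = 4.2.
ΔP = [f·L/D + ΣK]·(ρV²/2) = [0.0207·779/0.231 + 4.2]·(815·0.962²/2) = [69.81 + 4.2]·377.1 = 2.791e+04 Pa.
ΔP = 2.791e+04 Pa = 27.9 kPa.

ΔP ≈ 27.9 kPa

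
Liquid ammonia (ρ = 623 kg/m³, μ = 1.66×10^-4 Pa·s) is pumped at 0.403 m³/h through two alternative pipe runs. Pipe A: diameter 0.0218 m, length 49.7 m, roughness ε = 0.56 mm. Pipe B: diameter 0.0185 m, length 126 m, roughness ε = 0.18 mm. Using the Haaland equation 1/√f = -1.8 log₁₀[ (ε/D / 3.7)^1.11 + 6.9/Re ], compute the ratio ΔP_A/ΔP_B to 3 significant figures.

Pipe A: V = Q/A = 0.0001119/0.0003733 = 0.2999 m/s; Re = 2.454e+04; ε/D = 0.0257; Haaland → f = 0.05511; ΔP_A = f(L/D)(ρV²/2) = 3520 Pa.
Pipe B: V = Q/A = 0.0001119/0.0002688 = 0.4165 m/s; Re = 2.891e+04; ε/D = 0.00973; Haaland → f = 0.03953; ΔP_B = f(L/D)(ρV²/2) = 1.455e+04 Pa.
ΔP_A/ΔP_B = 3520/1.455e+04 = 0.242.

ΔP_A/ΔP_B ≈ 0.242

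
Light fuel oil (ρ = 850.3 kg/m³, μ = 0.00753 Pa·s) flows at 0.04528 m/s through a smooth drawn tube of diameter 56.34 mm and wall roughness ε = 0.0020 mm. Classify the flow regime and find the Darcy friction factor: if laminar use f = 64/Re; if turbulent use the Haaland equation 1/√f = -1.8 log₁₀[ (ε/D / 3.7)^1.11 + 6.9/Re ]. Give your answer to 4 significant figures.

f ≈ 0.2222

Re = ρVD/μ = 850.3·0.04528·0.05634/0.00753 = 288.1.
Re < 2300 → laminar, so f = 64/Re = 0.2222 (roughness is irrelevant in laminar flow).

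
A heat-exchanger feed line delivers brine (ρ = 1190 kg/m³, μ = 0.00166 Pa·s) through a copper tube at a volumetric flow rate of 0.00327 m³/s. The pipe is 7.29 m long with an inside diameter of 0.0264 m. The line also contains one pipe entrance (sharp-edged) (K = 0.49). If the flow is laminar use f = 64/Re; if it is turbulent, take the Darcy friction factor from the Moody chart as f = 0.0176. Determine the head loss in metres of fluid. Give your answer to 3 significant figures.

Cross-sectional area A = πD²/4 = π(0.0264)²/4 = 0.0005474 m²; mean velocity V = Q/A = 0.00327/0.0005474 = 5.974 m/s.
Reynolds number Re = ρVD/μ = 1190 · 5.974 · 0.0264 / 0.00166 = 1.131e+05.
Re > 4000 → turbulent; use the Moody-chart value f = 0.0176.
Total minor-loss coefficient ΣK = 1·0.49 = 0.49.
ΔP = [f·L/D + ΣK]·(ρV²/2) = [0.0176·7.29/0.0264 + 0.49]·(1190·5.974²/2) = [4.86 + 0.49]·2.123e+04 = 1.136e+05 Pa.
Head loss h_f = ΔP/(ρg) = 1.136e+05/(1190·9.81) = 9.73 m.

h_f ≈ 9.73 m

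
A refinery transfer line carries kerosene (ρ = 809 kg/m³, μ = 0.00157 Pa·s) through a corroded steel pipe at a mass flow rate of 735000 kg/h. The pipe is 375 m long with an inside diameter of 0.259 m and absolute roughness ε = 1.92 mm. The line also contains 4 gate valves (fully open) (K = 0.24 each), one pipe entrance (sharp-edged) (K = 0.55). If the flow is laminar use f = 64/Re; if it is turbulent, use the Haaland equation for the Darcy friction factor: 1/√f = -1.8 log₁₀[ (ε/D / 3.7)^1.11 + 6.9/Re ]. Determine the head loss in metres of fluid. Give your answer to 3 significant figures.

h_f ≈ 60.2 m

ṁ = 735000 kg/h = 735000/3600 = 204.2 kg/s.
A = πD²/4 = π(0.259)²/4 = 0.05269 m²; mean velocity V = ṁ/(ρA) = 204.2/(809 · 0.05269) = 4.79 m/s.
Reynolds number Re = ρVD/μ = 809 · 4.79 · 0.259 / 0.00157 = 6.393e+05.
Re > 4000 → turbulent. Relative roughness ε/D = 0.00192/0.259 = 0.00741. Haaland: 1/√f = -1.8 log₁₀[(0.00741/3.7)^1.11 + 6.9/6.393e+05] = -1.8 log₁₀[0.00101 + 1.08e-05] = 5.383, so f = 0.03451.
Total minor-loss coefficient ΣK = 4·0.24 + 1·0.55 = 1.51.
ΔP = [f·L/D + ΣK]·(ρV²/2) = [0.03451·375/0.259 + 1.51]·(809·4.79²/2) = [49.97 + 1.51]·9281 = 4.778e+05 Pa.
Head loss h_f = ΔP/(ρg) = 4.778e+05/(809·9.81) = 60.2 m.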